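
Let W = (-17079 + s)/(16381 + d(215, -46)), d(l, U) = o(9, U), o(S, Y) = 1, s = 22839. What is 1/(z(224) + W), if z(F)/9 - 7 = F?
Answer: 8191/17031969 ≈ 0.00048092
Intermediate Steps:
d(l, U) = 1
z(F) = 63 + 9*F
W = 2880/8191 (W = (-17079 + 22839)/(16381 + 1) = 5760/16382 = 5760*(1/16382) = 2880/8191 ≈ 0.35161)
1/(z(224) + W) = 1/((63 + 9*224) + 2880/8191) = 1/((63 + 2016) + 2880/8191) = 1/(2079 + 2880/8191) = 1/(17031969/8191) = 8191/17031969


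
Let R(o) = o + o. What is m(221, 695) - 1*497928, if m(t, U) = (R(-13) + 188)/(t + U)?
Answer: -228050943/458 ≈ -4.9793e+5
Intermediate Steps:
R(o) = 2*o
m(t, U) = 162/(U + t) (m(t, U) = (2*(-13) + 188)/(t + U) = (-26 + 188)/(U + t) = 162/(U + t))
m(221, 695) - 1*497928 = 162/(695 + 221) - 1*497928 = 162/916 - 497928 = 162*(1/916) - 497928 = 81/458 - 497928 = -228050943/458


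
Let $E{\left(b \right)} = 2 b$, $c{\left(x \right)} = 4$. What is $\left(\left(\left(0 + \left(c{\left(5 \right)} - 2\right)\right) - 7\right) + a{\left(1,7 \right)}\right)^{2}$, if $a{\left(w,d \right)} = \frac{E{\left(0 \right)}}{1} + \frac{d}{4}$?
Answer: $\frac{169}{16} \approx 10.563$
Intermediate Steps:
$a{\left(w,d \right)} = \frac{d}{4}$ ($a{\left(w,d \right)} = \frac{2 \cdot 0}{1} + \frac{d}{4} = 0 \cdot 1 + d \frac{1}{4} = 0 + \frac{d}{4} = \frac{d}{4}$)
$\left(\left(\left(0 + \left(c{\left(5 \right)} - 2\right)\right) - 7\right) + a{\left(1,7 \right)}\right)^{2} = \left(\left(\left(0 + \left(4 - 2\right)\right) - 7\right) + \frac{1}{4} \cdot 7\right)^{2} = \left(\left(\left(0 + \left(4 - 2\right)\right) - 7\right) + \frac{7}{4}\right)^{2} = \left(\left(\left(0 + 2\right) - 7\right) + \frac{7}{4}\right)^{2} = \left(\left(2 - 7\right) + \frac{7}{4}\right)^{2} = \left(-5 + \frac{7}{4}\right)^{2} = \left(- \frac{13}{4}\right)^{2} = \frac{169}{16}$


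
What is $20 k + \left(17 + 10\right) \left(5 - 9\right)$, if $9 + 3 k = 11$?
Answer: $- \frac{284}{3} \approx -94.667$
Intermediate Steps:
$k = \frac{2}{3}$ ($k = -3 + \frac{1}{3} \cdot 11 = -3 + \frac{11}{3} = \frac{2}{3} \approx 0.66667$)
$20 k + \left(17 + 10\right) \left(5 - 9\right) = 20 \cdot \frac{2}{3} + \left(17 + 10\right) \left(5 - 9\right) = \frac{40}{3} + 27 \left(-4\right) = \frac{40}{3} - 108 = - \frac{284}{3}$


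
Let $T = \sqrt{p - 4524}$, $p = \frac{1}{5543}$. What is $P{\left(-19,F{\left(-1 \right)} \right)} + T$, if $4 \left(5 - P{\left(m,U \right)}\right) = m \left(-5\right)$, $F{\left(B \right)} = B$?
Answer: $- \frac{75}{4} + \frac{i \sqrt{138999211333}}{5543} \approx -18.75 + 67.261 i$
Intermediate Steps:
$p = \frac{1}{5543} \approx 0.00018041$
$P{\left(m,U \right)} = 5 + \frac{5 m}{4}$ ($P{\left(m,U \right)} = 5 - \frac{m \left(-5\right)}{4} = 5 - \frac{\left(-5\right) m}{4} = 5 + \frac{5 m}{4}$)
$T = \frac{i \sqrt{138999211333}}{5543}$ ($T = \sqrt{\frac{1}{5543} - 4524} = \sqrt{- \frac{25076531}{5543}} = \frac{i \sqrt{138999211333}}{5543} \approx 67.261 i$)
$P{\left(-19,F{\left(-1 \right)} \right)} + T = \left(5 + \frac{5}{4} \left(-19\right)\right) + \frac{i \sqrt{138999211333}}{5543} = \left(5 - \frac{95}{4}\right) + \frac{i \sqrt{138999211333}}{5543} = - \frac{75}{4} + \frac{i \sqrt{138999211333}}{5543}$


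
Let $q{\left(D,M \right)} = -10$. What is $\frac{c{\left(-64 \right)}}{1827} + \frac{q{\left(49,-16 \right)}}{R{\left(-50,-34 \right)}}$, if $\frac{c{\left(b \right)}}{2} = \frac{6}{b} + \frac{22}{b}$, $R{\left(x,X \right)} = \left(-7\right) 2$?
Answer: $\frac{10433}{14616} \approx 0.71381$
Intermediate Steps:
$R{\left(x,X \right)} = -14$
$c{\left(b \right)} = \frac{56}{b}$ ($c{\left(b \right)} = 2 \left(\frac{6}{b} + \frac{22}{b}\right) = 2 \frac{28}{b} = \frac{56}{b}$)
$\frac{c{\left(-64 \right)}}{1827} + \frac{q{\left(49,-16 \right)}}{R{\left(-50,-34 \right)}} = \frac{56 \frac{1}{-64}}{1827} - \frac{10}{-14} = 56 \left(- \frac{1}{64}\right) \frac{1}{1827} - - \frac{5}{7} = \left(- \frac{7}{8}\right) \frac{1}{1827} + \frac{5}{7} = - \frac{1}{2088} + \frac{5}{7} = \frac{10433}{14616}$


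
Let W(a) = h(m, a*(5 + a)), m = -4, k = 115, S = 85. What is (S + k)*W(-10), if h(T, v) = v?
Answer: 10000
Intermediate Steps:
W(a) = a*(5 + a)
(S + k)*W(-10) = (85 + 115)*(-10*(5 - 10)) = 200*(-10*(-5)) = 200*50 = 10000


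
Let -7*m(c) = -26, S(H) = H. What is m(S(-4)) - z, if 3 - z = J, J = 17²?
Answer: 2028/7 ≈ 289.71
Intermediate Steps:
J = 289
z = -286 (z = 3 - 1*289 = 3 - 289 = -286)
m(c) = 26/7 (m(c) = -⅐*(-26) = 26/7)
m(S(-4)) - z = 26/7 - 1*(-286) = 26/7 + 286 = 2028/7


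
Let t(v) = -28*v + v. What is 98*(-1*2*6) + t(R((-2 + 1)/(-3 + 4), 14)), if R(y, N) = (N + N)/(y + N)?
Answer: -16044/13 ≈ -1234.2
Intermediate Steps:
R(y, N) = 2*N/(N + y) (R(y, N) = (2*N)/(N + y) = 2*N/(N + y))
t(v) = -27*v
98*(-1*2*6) + t(R((-2 + 1)/(-3 + 4), 14)) = 98*(-1*2*6) - 54*14/(14 + (-2 + 1)/(-3 + 4)) = 98*(-2*6) - 54*14/(14 - 1/1) = 98*(-12) - 54*14/(14 - 1*1) = -1176 - 54*14/(14 - 1) = -1176 - 54*14/13 = -1176 - 27*28/13 = -1176 - 756/13 = -16044/13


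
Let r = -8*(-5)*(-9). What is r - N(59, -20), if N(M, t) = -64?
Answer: -296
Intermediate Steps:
r = -360 (r = 40*(-9) = -360)
r - N(59, -20) = -360 - 1*(-64) = -360 + 64 = -296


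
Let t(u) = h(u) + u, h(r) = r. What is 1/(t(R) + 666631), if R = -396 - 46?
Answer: 1/665747 ≈ 1.5021e-6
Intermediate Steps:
R = -442
t(u) = 2*u (t(u) = u + u = 2*u)
1/(t(R) + 666631) = 1/(2*(-442) + 666631) = 1/(-884 + 666631) = 1/665747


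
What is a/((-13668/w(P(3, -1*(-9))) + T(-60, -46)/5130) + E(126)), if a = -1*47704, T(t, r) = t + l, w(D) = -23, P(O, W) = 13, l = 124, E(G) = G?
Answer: -1407148740/21246263 ≈ -66.230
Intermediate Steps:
T(t, r) = 124 + t (T(t, r) = t + 124 = 124 + t)
a = -47704
a/((-13668/w(P(3, -1*(-9))) + T(-60, -46)/5130) + E(126)) = -47704/((-13668/(-23) + (124 - 60)/5130) + 126) = -47704/((-13668*(-1/23) + 64*(1/5130)) + 126) = -47704/((13668/23 + 32/2565) + 126) = -47704/(35059156/58995 + 126) = -47704/42492526/58995 = -47704*58995/42492526 = -1407148740/21246263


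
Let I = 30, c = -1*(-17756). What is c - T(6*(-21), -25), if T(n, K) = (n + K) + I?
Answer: 17877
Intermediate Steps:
c = 17756
T(n, K) = 30 + K + n (T(n, K) = (n + K) + 30 = (K + n) + 30 = 30 + K + n)
c - T(6*(-21), -25) = 17756 - (30 - 25 + 6*(-21)) = 17756 - (30 - 25 - 126) = 17756 - 1*(-121) = 17756 + 121 = 17877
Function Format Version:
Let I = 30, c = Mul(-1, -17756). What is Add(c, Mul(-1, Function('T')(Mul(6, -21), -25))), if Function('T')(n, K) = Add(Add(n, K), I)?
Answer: 17877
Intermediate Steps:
c = 17756
Function('T')(n, K) = Add(30, K, n) (Function('T')(n, K) = Add(Add(n, K), 30) = Add(Add(K, n), 30) = Add(30, K, n))
Add(c, Mul(-1, Function('T')(Mul(6, -21), -25))) = Add(17756, Mul(-1, Add(30, -25, Mul(6, -21)))) = Add(17756, Mul(-1, Add(30, -25, -126))) = Add(17756, Mul(-1, -121)) = Add(17756, 121) = 17877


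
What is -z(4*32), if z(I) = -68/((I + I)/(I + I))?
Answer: 68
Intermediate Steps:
z(I) = -68 (z(I) = -68/((2*I)/((2*I))) = -68/((2*I)*(1/(2*I))) = -68/1 = -68*1 = -68)
-z(4*32) = -1*(-68) = 68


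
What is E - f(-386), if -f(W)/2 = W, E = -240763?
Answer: -241535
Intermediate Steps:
f(W) = -2*W
E - f(-386) = -240763 - (-2)*(-386) = -240763 - 1*772 = -240763 - 772 = -241535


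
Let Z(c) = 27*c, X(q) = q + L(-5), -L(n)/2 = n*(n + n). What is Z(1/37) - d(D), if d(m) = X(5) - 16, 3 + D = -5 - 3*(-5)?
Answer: 4134/37 ≈ 111.73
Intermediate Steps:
L(n) = -4*n² (L(n) = -2*n*(n + n) = -2*n*2*n = -4*n²)
X(q) = -100 + q (X(q) = q - 4*(-5)² = q - 4*25 = q - 100 = -100 + q)
D = 7 (D = -3 + (-5 - 3*(-5)) = -3 + (-5 + 15) = -3 + 10 = 7)
d(m) = -111 (d(m) = (-100 + 5) - 16 = -95 - 16 = -111)
Z(1/37) - d(D) = 27/37 - 1*(-111) = 27*(1/37) + 111 = 27/37 + 111 = 4134/37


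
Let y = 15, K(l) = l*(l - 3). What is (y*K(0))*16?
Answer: 0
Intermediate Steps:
K(l) = l*(-3 + l)
(y*K(0))*16 = (15*(0*(-3 + 0)))*16 = (15*(0*(-3)))*16 = (15*0)*16 = 0*16 = 0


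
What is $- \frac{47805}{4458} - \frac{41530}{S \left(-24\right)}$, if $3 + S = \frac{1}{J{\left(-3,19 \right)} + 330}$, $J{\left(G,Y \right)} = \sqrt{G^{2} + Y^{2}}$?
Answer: $- \frac{851906587535}{1448539426} + \frac{20765 \sqrt{370}}{11697492} \approx -588.08$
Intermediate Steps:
$S = -3 + \frac{1}{330 + \sqrt{370}}$ ($S = -3 + \frac{1}{\sqrt{\left(-3\right)^{2} + 19^{2}} + 330} = -3 + \frac{1}{\sqrt{9 + 361} + 330} = -3 + \frac{1}{\sqrt{370} + 330} = -3 + \frac{1}{330 + \sqrt{370}} \approx -2.9971$)
$- \frac{47805}{4458} - \frac{41530}{S \left(-24\right)} = - \frac{47805}{4458} - \frac{41530}{\left(- \frac{32526}{10853} - \frac{\sqrt{370}}{108530}\right) \left(-24\right)} = \left(-47805\right) \frac{1}{4458} - \frac{41530}{\frac{780624}{10853} + \frac{12 \sqrt{370}}{54265}} = - \frac{15935}{1486} - \frac{41530}{\frac{780624}{10853} + \frac{12 \sqrt{370}}{54265}}$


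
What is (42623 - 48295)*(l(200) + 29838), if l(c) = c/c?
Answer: -169246808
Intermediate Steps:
l(c) = 1
(42623 - 48295)*(l(200) + 29838) = (42623 - 48295)*(1 + 29838) = -5672*29839 = -169246808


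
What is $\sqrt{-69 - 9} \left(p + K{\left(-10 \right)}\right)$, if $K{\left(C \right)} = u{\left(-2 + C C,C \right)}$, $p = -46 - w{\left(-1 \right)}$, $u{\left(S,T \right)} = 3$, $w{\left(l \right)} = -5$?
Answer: $- 38 i \sqrt{78} \approx - 335.61 i$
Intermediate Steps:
$p = -41$ ($p = -46 - -5 = -46 + 5 = -41$)
$K{\left(C \right)} = 3$
$\sqrt{-69 - 9} \left(p + K{\left(-10 \right)}\right) = \sqrt{-69 - 9} \left(-41 + 3\right) = \sqrt{-78} \left(-38\right) = i \sqrt{78} \left(-38\right) = - 38 i \sqrt{78}$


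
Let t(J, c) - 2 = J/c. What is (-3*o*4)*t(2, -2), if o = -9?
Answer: 108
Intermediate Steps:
t(J, c) = 2 + J/c
(-3*o*4)*t(2, -2) = (-3*(-9)*4)*(2 + 2/(-2)) = (27*4)*(2 + 2*(-½)) = 108*(2 - 1) = 108*1 = 108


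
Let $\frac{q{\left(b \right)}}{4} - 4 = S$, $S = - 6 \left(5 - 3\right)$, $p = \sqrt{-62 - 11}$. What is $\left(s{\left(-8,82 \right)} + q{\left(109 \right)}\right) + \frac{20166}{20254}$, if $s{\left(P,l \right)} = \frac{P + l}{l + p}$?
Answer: $\frac{- 313981 \sqrt{73} + 24997044 i}{10127 \left(\sqrt{73} - 82 i\right)} \approx -30.112 - 0.09302 i$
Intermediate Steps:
$p = i \sqrt{73}$ ($p = \sqrt{-73} = i \sqrt{73} \approx 8.544 i$)
$s{\left(P,l \right)} = \frac{P + l}{l + i \sqrt{73}}$
$S = -12$ ($S = \left(-6\right) 2 = -12$)
$q{\left(b \right)} = -32$ ($q{\left(b \right)} = 16 + 4 \left(-12\right) = 16 - 48 = -32$)
$\left(s{\left(-8,82 \right)} + q{\left(109 \right)}\right) + \frac{20166}{20254} = \left(\frac{-8 + 82}{82 + i \sqrt{73}} - 32\right) + \frac{20166}{20254} = \left(\frac{1}{82 + i \sqrt{73}} \cdot 74 - 32\right) + 20166 \cdot \frac{1}{20254} = \left(\frac{74}{82 + i \sqrt{73}} - 32\right) + \frac{10083}{10127} = \left(-32 + \frac{74}{82 + i \sqrt{73}}\right) + \frac{10083}{10127} = - \frac{313981}{10127} + \frac{74}{82 + i \sqrt{73}}$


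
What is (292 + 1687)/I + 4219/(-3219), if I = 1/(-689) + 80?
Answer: 1385553076/59142687 ≈ 23.427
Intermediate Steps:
I = 55119/689 (I = -1/689 + 80 = 55119/689 ≈ 79.999)
(292 + 1687)/I + 4219/(-3219) = (292 + 1687)/(55119/689) + 4219/(-3219) = 1979*(689/55119) + 4219*(-1/3219) = 1363531/55119 - 4219/3219 = 1385553076/59142687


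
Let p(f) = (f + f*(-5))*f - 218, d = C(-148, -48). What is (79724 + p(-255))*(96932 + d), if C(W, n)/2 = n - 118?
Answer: -17445380400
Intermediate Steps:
C(W, n) = -236 + 2*n (C(W, n) = 2*(n - 118) = 2*(-118 + n) = -236 + 2*n)
d = -332 (d = -236 + 2*(-48) = -236 - 96 = -332)
p(f) = -218 - 4*f² (p(f) = (f - 5*f)*f - 218 = (-4*f)*f - 218 = -4*f² - 218 = -218 - 4*f²)
(79724 + p(-255))*(96932 + d) = (79724 + (-218 - 4*(-255)²))*(96932 - 332) = (79724 + (-218 - 4*65025))*96600 = (79724 + (-218 - 260100))*96600 = (79724 - 260318)*96600 = -180594*96600 = -17445380400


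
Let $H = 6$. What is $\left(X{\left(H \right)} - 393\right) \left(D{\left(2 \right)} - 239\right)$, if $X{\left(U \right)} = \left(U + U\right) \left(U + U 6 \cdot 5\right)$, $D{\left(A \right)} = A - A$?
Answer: $-439521$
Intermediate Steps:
$D{\left(A \right)} = 0$
$X{\left(U \right)} = 62 U^{2}$ ($X{\left(U \right)} = 2 U \left(U + 6 U 5\right) = 2 U \left(U + 30 U\right) = 2 U 31 U = 62 U^{2}$)
$\left(X{\left(H \right)} - 393\right) \left(D{\left(2 \right)} - 239\right) = \left(62 \cdot 6^{2} - 393\right) \left(0 - 239\right) = \left(62 \cdot 36 - 393\right) \left(-239\right) = \left(2232 - 393\right) \left(-239\right) = 1839 \left(-239\right) = -439521$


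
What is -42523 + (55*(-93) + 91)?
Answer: -47547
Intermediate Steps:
-42523 + (55*(-93) + 91) = -42523 + (-5115 + 91) = -42523 - 5024 = -47547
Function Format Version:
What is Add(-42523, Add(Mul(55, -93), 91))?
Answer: -47547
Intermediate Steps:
Add(-42523, Add(Mul(55, -93), 91)) = Add(-42523, Add(-5115, 91)) = Add(-42523, -5024) = -47547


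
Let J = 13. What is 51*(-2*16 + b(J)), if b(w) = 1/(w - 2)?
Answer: -17901/11 ≈ -1627.4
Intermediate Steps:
b(w) = 1/(-2 + w)
51*(-2*16 + b(J)) = 51*(-2*16 + 1/(-2 + 13)) = 51*(-32 + 1/11) = 51*(-351/11) = -17901/11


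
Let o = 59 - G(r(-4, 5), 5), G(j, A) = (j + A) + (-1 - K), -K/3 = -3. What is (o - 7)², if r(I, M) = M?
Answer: 2704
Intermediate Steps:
K = 9 (K = -3*(-3) = 9)
G(j, A) = -10 + A + j (G(j, A) = (j + A) + (-1 - 1*9) = (A + j) + (-1 - 9) = (A + j) - 10 = -10 + A + j)
o = 59 (o = 59 - (-10 + 5 + 5) = 59 - 1*0 = 59 + 0 = 59)
(o - 7)² = (59 - 7)² = 52² = 2704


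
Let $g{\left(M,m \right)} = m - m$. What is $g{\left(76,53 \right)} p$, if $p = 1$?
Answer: $0$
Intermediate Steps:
$g{\left(M,m \right)} = 0$
$g{\left(76,53 \right)} p = 0 \cdot 1 = 0$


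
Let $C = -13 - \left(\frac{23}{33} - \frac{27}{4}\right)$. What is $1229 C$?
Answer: $- \frac{1126993}{132} \approx -8537.8$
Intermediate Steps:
$C = - \frac{917}{132}$ ($C = -13 - \left(23 \cdot \frac{1}{33} - \frac{27}{4}\right) = -13 - \left(\frac{23}{33} - \frac{27}{4}\right) = -13 - - \frac{799}{132} = -13 + \frac{799}{132} = - \frac{917}{132} \approx -6.947$)
$1229 C = 1229 \left(- \frac{917}{132}\right) = - \frac{1126993}{132}$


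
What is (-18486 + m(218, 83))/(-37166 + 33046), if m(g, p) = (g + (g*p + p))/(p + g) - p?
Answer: 2785437/620060 ≈ 4.4922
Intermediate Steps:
m(g, p) = -p + (g + p + g*p)/(g + p) (m(g, p) = (g + (p + g*p))/(g + p) - p = (g + p + g*p)/(g + p) - p = -p + (g + p + g*p)/(g + p))
(-18486 + m(218, 83))/(-37166 + 33046) = (-18486 + (218 + 83 - 1*83²)/(218 + 83))/(-37166 + 33046) = (-18486 + (218 + 83 - 1*6889)/301)/(-4120) = (-18486 + (218 + 83 - 6889)/301)*(-1/4120) = (-18486 + (1/301)*(-6588))*(-1/4120) = (-18486 - 6588/301)*(-1/4120) = -5570874/301*(-1/4120) = 2785437/620060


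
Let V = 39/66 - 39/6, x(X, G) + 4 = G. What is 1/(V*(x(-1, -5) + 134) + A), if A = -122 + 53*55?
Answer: 11/22598 ≈ 0.00048677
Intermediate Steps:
x(X, G) = -4 + G
V = -65/11 (V = 39*(1/66) - 39*⅙ = 13/22 - 13/2 = -65/11 ≈ -5.9091)
A = 2793 (A = -122 + 2915 = 2793)
1/(V*(x(-1, -5) + 134) + A) = 1/(-65*((-4 - 5) + 134)/11 + 2793) = 1/(-65*(-9 + 134)/11 + 2793) = 1/(-65/11*125 + 2793) = 1/(-8125/11 + 2793) = 1/(22598/11) = 11/22598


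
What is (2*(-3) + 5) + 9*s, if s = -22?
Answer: -199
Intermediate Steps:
(2*(-3) + 5) + 9*s = (2*(-3) + 5) + 9*(-22) = (-6 + 5) - 198 = -1 - 198 = -199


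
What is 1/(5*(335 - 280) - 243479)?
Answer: -1/243204 ≈ -4.1118e-6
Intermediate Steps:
1/(5*(335 - 280) - 243479) = 1/(5*55 - 243479) = 1/(275 - 243479) = 1/(-243204) = -1/243204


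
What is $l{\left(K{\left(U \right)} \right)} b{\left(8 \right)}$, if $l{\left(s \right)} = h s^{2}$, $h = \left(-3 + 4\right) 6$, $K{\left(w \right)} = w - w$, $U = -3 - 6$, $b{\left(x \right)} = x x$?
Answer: $0$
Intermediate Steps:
$b{\left(x \right)} = x^{2}$
$U = -9$ ($U = -3 - 6 = -9$)
$K{\left(w \right)} = 0$
$h = 6$ ($h = 1 \cdot 6 = 6$)
$l{\left(s \right)} = 6 s^{2}$
$l{\left(K{\left(U \right)} \right)} b{\left(8 \right)} = 6 \cdot 0^{2} \cdot 8^{2} = 6 \cdot 0 \cdot 64 = 0 \cdot 64 = 0$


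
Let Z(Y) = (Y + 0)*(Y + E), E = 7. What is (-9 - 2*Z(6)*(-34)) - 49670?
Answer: -44375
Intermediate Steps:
Z(Y) = Y*(7 + Y) (Z(Y) = (Y + 0)*(Y + 7) = Y*(7 + Y))
(-9 - 2*Z(6)*(-34)) - 49670 = (-9 - 12*(7 + 6)*(-34)) - 49670 = (-9 - 12*13*(-34)) - 49670 = (-9 - 2*78*(-34)) - 49670 = (-9 - 156*(-34)) - 49670 = (-9 + 5304) - 49670 = 5295 - 49670 = -44375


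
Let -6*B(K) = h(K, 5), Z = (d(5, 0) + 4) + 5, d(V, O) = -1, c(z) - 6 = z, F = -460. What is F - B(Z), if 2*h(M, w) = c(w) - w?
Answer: -919/2 ≈ -459.50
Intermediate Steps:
c(z) = 6 + z
Z = 8 (Z = (-1 + 4) + 5 = 3 + 5 = 8)
h(M, w) = 3 (h(M, w) = ((6 + w) - w)/2 = (½)*6 = 3)
B(K) = -½ (B(K) = -⅙*3 = -½)
F - B(Z) = -460 - 1*(-½) = -460 + ½ = -919/2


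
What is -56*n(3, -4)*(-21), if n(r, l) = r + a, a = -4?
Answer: -1176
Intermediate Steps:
n(r, l) = -4 + r (n(r, l) = r - 4 = -4 + r)
-56*n(3, -4)*(-21) = -56*(-4 + 3)*(-21) = -56*(-1)*(-21) = 56*(-21) = -1176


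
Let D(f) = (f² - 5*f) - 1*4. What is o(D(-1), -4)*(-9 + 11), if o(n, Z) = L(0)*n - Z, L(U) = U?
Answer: 8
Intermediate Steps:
D(f) = -4 + f² - 5*f (D(f) = (f² - 5*f) - 4 = -4 + f² - 5*f)
o(n, Z) = -Z (o(n, Z) = 0*n - Z = 0 - Z = -Z)
o(D(-1), -4)*(-9 + 11) = (-1*(-4))*(-9 + 11) = 4*2 = 8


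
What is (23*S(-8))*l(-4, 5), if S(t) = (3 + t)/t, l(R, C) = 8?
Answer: 115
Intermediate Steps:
S(t) = (3 + t)/t
(23*S(-8))*l(-4, 5) = (23*((3 - 8)/(-8)))*8 = (23*(-1/8*(-5)))*8 = (23*(5/8))*8 = (115/8)*8 = 115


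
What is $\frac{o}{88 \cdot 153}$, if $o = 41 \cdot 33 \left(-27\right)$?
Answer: $- \frac{369}{136} \approx -2.7132$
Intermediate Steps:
$o = -36531$ ($o = 1353 \left(-27\right) = -36531$)
$\frac{o}{88 \cdot 153} = - \frac{36531}{88 \cdot 153} = - \frac{36531}{13464} = \left(-36531\right) \frac{1}{13464} = - \frac{369}{136}$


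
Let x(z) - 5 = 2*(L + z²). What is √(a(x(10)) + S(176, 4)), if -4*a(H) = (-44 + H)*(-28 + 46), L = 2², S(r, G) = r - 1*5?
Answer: 3*I*√262/2 ≈ 24.28*I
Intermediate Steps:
S(r, G) = -5 + r (S(r, G) = r - 5 = -5 + r)
L = 4
x(z) = 13 + 2*z² (x(z) = 5 + 2*(4 + z²) = 5 + (8 + 2*z²) = 13 + 2*z²)
a(H) = 198 - 9*H/2 (a(H) = -(-44 + H)*(-28 + 46)/4 = -(-44 + H)*18/4 = -(-792 + 18*H)/4 = 198 - 9*H/2)
√(a(x(10)) + S(176, 4)) = √((198 - 9*(13 + 2*10²)/2) + (-5 + 176)) = √((198 - 9*(13 + 2*100)/2) + 171) = √((198 - 9*(13 + 200)/2) + 171) = √((198 - 9/2*213) + 171) = √((198 - 1917/2) + 171) = √(-1521/2 + 171) = √(-1179/2) = 3*I*√262/2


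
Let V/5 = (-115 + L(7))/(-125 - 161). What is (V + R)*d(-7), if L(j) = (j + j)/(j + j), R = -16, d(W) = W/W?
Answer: -2003/143 ≈ -14.007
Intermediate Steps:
d(W) = 1
L(j) = 1 (L(j) = (2*j)/((2*j)) = (2*j)*(1/(2*j)) = 1)
V = 285/143 (V = 5*((-115 + 1)/(-125 - 161)) = 5*(-114/(-286)) = 5*(-114*(-1/286)) = 5*(57/143) = 285/143 ≈ 1.9930)
(V + R)*d(-7) = (285/143 - 16)*1 = -2003/143*1 = -2003/143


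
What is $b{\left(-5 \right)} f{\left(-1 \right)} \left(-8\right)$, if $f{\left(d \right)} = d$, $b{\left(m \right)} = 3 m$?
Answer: $-120$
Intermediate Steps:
$b{\left(-5 \right)} f{\left(-1 \right)} \left(-8\right) = 3 \left(-5\right) \left(-1\right) \left(-8\right) = \left(-15\right) \left(-1\right) \left(-8\right) = 15 \left(-8\right) = -120$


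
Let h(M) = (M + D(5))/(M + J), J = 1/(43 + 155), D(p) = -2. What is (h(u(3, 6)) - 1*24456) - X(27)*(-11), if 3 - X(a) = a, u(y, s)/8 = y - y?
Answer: -25116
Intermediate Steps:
u(y, s) = 0 (u(y, s) = 8*(y - y) = 8*0 = 0)
J = 1/198 ≈ 0.0050505
X(a) = 3 - a
h(M) = (-2 + M)/(1/198 + M) (h(M) = (M - 2)/(M + 1/198) = (-2 + M)/(1/198 + M))
(h(u(3, 6)) - 1*24456) - X(27)*(-11) = (198*(-2 + 0)/(1 + 198*0) - 1*24456) - (3 - 1*27)*(-11) = (198*(-2)/(1 + 0) - 24456) - (3 - 27)*(-11) = (198*(-2)/1 - 24456) - (-24)*(-11) = (198*1*(-2) - 24456) - 1*264 = (-396 - 24456) - 264 = -24852 - 264 = -25116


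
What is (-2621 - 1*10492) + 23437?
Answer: 10324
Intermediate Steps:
(-2621 - 1*10492) + 23437 = (-2621 - 10492) + 23437 = -13113 + 23437 = 10324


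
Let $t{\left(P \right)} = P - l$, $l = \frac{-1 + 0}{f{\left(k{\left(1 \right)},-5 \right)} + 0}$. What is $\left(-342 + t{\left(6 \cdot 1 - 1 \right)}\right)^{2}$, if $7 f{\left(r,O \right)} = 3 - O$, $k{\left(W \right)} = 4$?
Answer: $\frac{7230721}{64} \approx 1.1298 \cdot 10^{5}$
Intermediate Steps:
$f{\left(r,O \right)} = \frac{3}{7} - \frac{O}{7}$ ($f{\left(r,O \right)} = \frac{3 - O}{7} = \frac{3}{7} - \frac{O}{7}$)
$l = - \frac{7}{8}$ ($l = \frac{-1 + 0}{\left(\frac{3}{7} - - \frac{5}{7}\right) + 0} = - \frac{1}{\left(\frac{3}{7} + \frac{5}{7}\right) + 0} = - \frac{1}{\frac{8}{7} + 0} = - \frac{1}{\frac{8}{7}} = \left(-1\right) \frac{7}{8} = - \frac{7}{8} \approx -0.875$)
$t{\left(P \right)} = \frac{7}{8} + P$ ($t{\left(P \right)} = P - - \frac{7}{8} = P + \frac{7}{8} = \frac{7}{8} + P$)
$\left(-342 + t{\left(6 \cdot 1 - 1 \right)}\right)^{2} = \left(-342 + \left(\frac{7}{8} + \left(6 \cdot 1 - 1\right)\right)\right)^{2} = \left(-342 + \left(\frac{7}{8} + \left(6 - 1\right)\right)\right)^{2} = \left(-342 + \left(\frac{7}{8} + 5\right)\right)^{2} = \left(-342 + \frac{47}{8}\right)^{2} = \left(- \frac{2689}{8}\right)^{2} = \frac{7230721}{64}$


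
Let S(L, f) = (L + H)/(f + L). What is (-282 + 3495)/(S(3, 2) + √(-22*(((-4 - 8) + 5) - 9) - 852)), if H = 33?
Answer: 144585/3449 - 401625*I*√5/6898 ≈ 41.921 - 130.19*I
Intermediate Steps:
S(L, f) = (33 + L)/(L + f) (S(L, f) = (L + 33)/(f + L) = (33 + L)/(L + f))
(-282 + 3495)/(S(3, 2) + √(-22*(((-4 - 8) + 5) - 9) - 852)) = (-282 + 3495)/((33 + 3)/(3 + 2) + √(-22*(((-4 - 8) + 5) - 9) - 852)) = 3213/(36/5 + √(-22*((-12 + 5) - 9) - 852)) = 3213/((⅕)*36 + √(-22*(-7 - 9) - 852)) = 3213/(36/5 + √(-22*(-16) - 852)) = 3213/(36/5 + √(352 - 852)) = 3213/(36/5 + √(-500)) = 3213/(36/5 + 10*I*√5)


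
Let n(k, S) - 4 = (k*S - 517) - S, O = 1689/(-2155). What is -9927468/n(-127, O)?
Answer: 7131231180/296441 ≈ 24056.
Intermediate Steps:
O = -1689/2155 (O = 1689*(-1/2155) = -1689/2155 ≈ -0.78376)
n(k, S) = -513 - S + S*k (n(k, S) = 4 + ((k*S - 517) - S) = 4 + ((S*k - 517) - S) = 4 + ((-517 + S*k) - S) = 4 + (-517 - S + S*k) = -513 - S + S*k)
-9927468/n(-127, O) = -9927468/(-513 - 1*(-1689/2155) - 1689/2155*(-127)) = -9927468/(-513 + 1689/2155 + 214503/2155) = -9927468/(-889323/2155) = -9927468*(-2155/889323) = 7131231180/296441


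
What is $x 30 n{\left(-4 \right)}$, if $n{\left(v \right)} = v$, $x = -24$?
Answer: $2880$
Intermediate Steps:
$x 30 n{\left(-4 \right)} = \left(-24\right) 30 \left(-4\right) = \left(-720\right) \left(-4\right) = 2880$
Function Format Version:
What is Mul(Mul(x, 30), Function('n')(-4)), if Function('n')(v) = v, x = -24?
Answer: 2880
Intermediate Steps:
Mul(Mul(x, 30), Function('n')(-4)) = Mul(Mul(-24, 30), -4) = Mul(-720, -4) = 2880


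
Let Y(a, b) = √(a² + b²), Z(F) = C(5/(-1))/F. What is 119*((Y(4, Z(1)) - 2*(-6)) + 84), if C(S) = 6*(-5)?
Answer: 11424 + 238*√229 ≈ 15026.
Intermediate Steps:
C(S) = -30
Z(F) = -30/F
119*((Y(4, Z(1)) - 2*(-6)) + 84) = 119*((√(4² + (-30/1)²) - 2*(-6)) + 84) = 119*((√(16 + (-30*1)²) + 12) + 84) = 119*((√(16 + (-30)²) + 12) + 84) = 119*((√(16 + 900) + 12) + 84) = 119*((√916 + 12) + 84) = 119*((2*√229 + 12) + 84) = 119*((12 + 2*√229) + 84) = 119*(96 + 2*√229) = 11424 + 238*√229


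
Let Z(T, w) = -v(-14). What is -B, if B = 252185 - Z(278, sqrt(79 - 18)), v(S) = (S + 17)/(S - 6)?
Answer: -5043697/20 ≈ -2.5218e+5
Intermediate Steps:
v(S) = (17 + S)/(-6 + S)
Z(T, w) = 3/20 (Z(T, w) = -(17 - 14)/(-6 - 14) = -3/(-20) = -(-1)*3/20 = -1*(-3/20) = 3/20)
B = 5043697/20 (B = 252185 - 1*3/20 = 252185 - 3/20 = 5043697/20 ≈ 2.5218e+5)
-B = -1*5043697/20 = -5043697/20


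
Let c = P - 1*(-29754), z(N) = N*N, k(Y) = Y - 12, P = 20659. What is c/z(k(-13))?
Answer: 50413/625 ≈ 80.661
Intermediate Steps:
k(Y) = -12 + Y
z(N) = N²
c = 50413 (c = 20659 - 1*(-29754) = 20659 + 29754 = 50413)
c/z(k(-13)) = 50413/((-12 - 13)²) = 50413/((-25)²) = 50413/625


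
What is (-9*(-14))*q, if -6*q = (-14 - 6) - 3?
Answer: 483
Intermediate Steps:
q = 23/6 (q = -((-14 - 6) - 3)/6 = -(-20 - 3)/6 = -1/6*(-23) = 23/6 ≈ 3.8333)
(-9*(-14))*q = -9*(-14)*(23/6) = 126*(23/6) = 483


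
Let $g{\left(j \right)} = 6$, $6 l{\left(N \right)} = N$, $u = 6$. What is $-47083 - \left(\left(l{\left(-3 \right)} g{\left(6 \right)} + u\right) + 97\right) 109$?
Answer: $-57983$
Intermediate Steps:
$l{\left(N \right)} = \frac{N}{6}$
$-47083 - \left(\left(l{\left(-3 \right)} g{\left(6 \right)} + u\right) + 97\right) 109 = -47083 - \left(\left(\frac{1}{6} \left(-3\right) 6 + 6\right) + 97\right) 109 = -47083 - \left(\left(\left(- \frac{1}{2}\right) 6 + 6\right) + 97\right) 109 = -47083 - \left(\left(-3 + 6\right) + 97\right) 109 = -47083 - \left(3 + 97\right) 109 = -47083 - 100 \cdot 109 = -47083 - 10900 = -57983$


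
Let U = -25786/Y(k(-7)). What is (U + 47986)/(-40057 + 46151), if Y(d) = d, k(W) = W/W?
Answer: 11100/3047 ≈ 3.6429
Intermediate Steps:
k(W) = 1
U = -25786 (U = -25786/1 = -25786*1 = -25786)
(U + 47986)/(-40057 + 46151) = (-25786 + 47986)/(-40057 + 46151) = 22200/6094 = 22200*(1/6094) = 11100/3047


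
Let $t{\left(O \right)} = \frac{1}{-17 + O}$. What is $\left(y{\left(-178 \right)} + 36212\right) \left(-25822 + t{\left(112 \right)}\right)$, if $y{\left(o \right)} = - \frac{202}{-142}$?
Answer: $- \frac{6307267141617}{6745} \approx -9.351 \cdot 10^{8}$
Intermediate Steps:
$y{\left(o \right)} = \frac{101}{71}$ ($y{\left(o \right)} = \left(-202\right) \left(- \frac{1}{142}\right) = \frac{101}{71}$)
$\left(y{\left(-178 \right)} + 36212\right) \left(-25822 + t{\left(112 \right)}\right) = \left(\frac{101}{71} + 36212\right) \left(-25822 + \frac{1}{-17 + 112}\right) = \frac{2571153 \left(-25822 + \frac{1}{95}\right)}{71} = \frac{2571153}{71} \left(- \frac{2453089}{95}\right) = - \frac{6307267141617}{6745}$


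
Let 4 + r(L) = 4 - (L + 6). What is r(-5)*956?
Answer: -956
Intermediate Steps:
r(L) = -6 - L (r(L) = -4 + (4 - (L + 6)) = -4 + (4 - (6 + L)) = -4 + (4 + (-6 - L)) = -4 + (-2 - L) = -6 - L)
r(-5)*956 = (-6 - 1*(-5))*956 = (-6 + 5)*956 = -1*956 = -956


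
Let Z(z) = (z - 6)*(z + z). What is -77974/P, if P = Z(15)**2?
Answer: -38987/36450 ≈ -1.0696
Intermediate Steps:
Z(z) = 2*z*(-6 + z) (Z(z) = (-6 + z)*(2*z) = 2*z*(-6 + z))
P = 72900 (P = (2*15*(-6 + 15))**2 = (2*15*9)**2 = 270**2 = 72900)
-77974/P = -77974/72900 = -77974*1/72900 = -38987/36450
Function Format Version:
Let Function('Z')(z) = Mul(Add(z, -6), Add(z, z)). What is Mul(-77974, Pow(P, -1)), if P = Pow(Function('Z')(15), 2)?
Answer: Rational(-38987, 36450) ≈ -1.0696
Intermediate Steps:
Function('Z')(z) = Mul(2, z, Add(-6, z)) (Function('Z')(z) = Mul(Add(-6, z), Mul(2, z)) = Mul(2, z, Add(-6, z)))
P = 72900 (P = Pow(Mul(2, 15, Add(-6, 15)), 2) = Pow(Mul(2, 15, 9), 2) = Pow(270, 2) = 72900)
Mul(-77974, Pow(P, -1)) = Mul(-77974, Pow(72900, -1)) = Mul(-77974, Rational(1, 72900)) = Rational(-38987, 36450)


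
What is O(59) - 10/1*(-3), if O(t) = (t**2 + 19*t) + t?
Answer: 4691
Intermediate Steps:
O(t) = t**2 + 20*t
O(59) - 10/1*(-3) = 59*(20 + 59) - 10/1*(-3) = 59*79 - 10*1*(-3) = 4661 - 10*(-3) = 4661 - 1*(-30) = 4661 + 30 = 4691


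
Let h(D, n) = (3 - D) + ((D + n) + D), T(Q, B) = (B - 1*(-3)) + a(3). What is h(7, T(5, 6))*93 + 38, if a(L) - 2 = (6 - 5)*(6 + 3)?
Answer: 2828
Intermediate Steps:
a(L) = 11 (a(L) = 2 + (6 - 5)*(6 + 3) = 2 + 1*9 = 2 + 9 = 11)
T(Q, B) = 14 + B (T(Q, B) = (B - 1*(-3)) + 11 = (B + 3) + 11 = (3 + B) + 11 = 14 + B)
h(D, n) = 3 + D + n (h(D, n) = (3 - D) + (n + 2*D) = 3 + D + n)
h(7, T(5, 6))*93 + 38 = (3 + 7 + (14 + 6))*93 + 38 = (3 + 7 + 20)*93 + 38 = 30*93 + 38 = 2790 + 38 = 2828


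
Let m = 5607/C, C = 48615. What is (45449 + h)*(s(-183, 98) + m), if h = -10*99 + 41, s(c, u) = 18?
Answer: 373239300/463 ≈ 8.0613e+5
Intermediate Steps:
m = 267/2315 (m = 5607/48615 = 5607*(1/48615) = 267/2315 ≈ 0.11533)
h = -949 (h = -990 + 41 = -949)
(45449 + h)*(s(-183, 98) + m) = (45449 - 949)*(18 + 267/2315) = 44500*(41937/2315) = 373239300/463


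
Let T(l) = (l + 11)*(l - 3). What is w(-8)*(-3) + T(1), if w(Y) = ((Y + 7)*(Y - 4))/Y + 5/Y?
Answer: -141/8 ≈ -17.625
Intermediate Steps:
w(Y) = 5/Y + (-4 + Y)*(7 + Y)/Y (w(Y) = ((7 + Y)*(-4 + Y))/Y + 5/Y = ((-4 + Y)*(7 + Y))/Y + 5/Y = (-4 + Y)*(7 + Y)/Y + 5/Y = 5/Y + (-4 + Y)*(7 + Y)/Y)
T(l) = (-3 + l)*(11 + l) (T(l) = (11 + l)*(-3 + l) = (-3 + l)*(11 + l))
w(-8)*(-3) + T(1) = (3 - 8 - 23/(-8))*(-3) + (-33 + 1**2 + 8*1) = (3 - 8 - 23*(-1/8))*(-3) + (-33 + 1 + 8) = (3 - 8 + 23/8)*(-3) - 24 = -17/8*(-3) - 24 = 51/8 - 24 = -141/8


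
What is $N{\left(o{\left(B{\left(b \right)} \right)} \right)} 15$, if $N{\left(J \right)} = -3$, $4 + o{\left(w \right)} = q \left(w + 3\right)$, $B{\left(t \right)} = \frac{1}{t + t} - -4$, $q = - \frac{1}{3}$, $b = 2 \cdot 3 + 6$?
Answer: $-45$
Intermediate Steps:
$b = 12$ ($b = 6 + 6 = 12$)
$q = - \frac{1}{3}$ ($q = \left(-1\right) \frac{1}{3} = - \frac{1}{3} \approx -0.33333$)
$B{\left(t \right)} = 4 + \frac{1}{2 t}$ ($B{\left(t \right)} = \frac{1}{2 t} + 4 = 4 + \frac{1}{2 t}$)
$o{\left(w \right)} = -5 - \frac{w}{3}$ ($o{\left(w \right)} = -4 - \frac{w + 3}{3} = -4 - \frac{3 + w}{3} = -4 - \left(1 + \frac{w}{3}\right) = -5 - \frac{w}{3}$)
$N{\left(o{\left(B{\left(b \right)} \right)} \right)} 15 = \left(-3\right) 15 = -45$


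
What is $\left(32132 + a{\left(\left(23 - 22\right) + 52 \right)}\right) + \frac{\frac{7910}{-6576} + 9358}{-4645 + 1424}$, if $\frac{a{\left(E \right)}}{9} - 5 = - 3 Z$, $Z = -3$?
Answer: $\frac{341602358035}{10590648} \approx 32255.0$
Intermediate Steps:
$a{\left(E \right)} = 126$ ($a{\left(E \right)} = 45 + 9 \left(\left(-3\right) \left(-3\right)\right) = 45 + 9 \cdot 9 = 45 + 81 = 126$)
$\left(32132 + a{\left(\left(23 - 22\right) + 52 \right)}\right) + \frac{\frac{7910}{-6576} + 9358}{-4645 + 1424} = \left(32132 + 126\right) + \frac{\frac{7910}{-6576} + 9358}{-4645 + 1424} = 32258 + \frac{7910 \left(- \frac{1}{6576}\right) + 9358}{-3221} = 32258 + \left(- \frac{3955}{3288} + 9358\right) \left(- \frac{1}{3221}\right) = 32258 + \frac{30765149}{3288} \left(- \frac{1}{3221}\right) = 32258 - \frac{30765149}{10590648} = \frac{341602358035}{10590648}$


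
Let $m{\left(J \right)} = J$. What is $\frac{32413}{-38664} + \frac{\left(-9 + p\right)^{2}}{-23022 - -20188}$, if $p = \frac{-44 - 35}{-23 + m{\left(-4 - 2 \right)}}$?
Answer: $- \frac{3020525233}{3544290216} \approx -0.85222$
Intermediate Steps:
$p = \frac{79}{29}$ ($p = \frac{-44 - 35}{-23 - 6} = - \frac{79}{-23 - 6} = - \frac{79}{-29} = \left(-79\right) \left(- \frac{1}{29}\right) = \frac{79}{29} \approx 2.7241$)
$\frac{32413}{-38664} + \frac{\left(-9 + p\right)^{2}}{-23022 - -20188} = \frac{32413}{-38664} + \frac{\left(-9 + \frac{79}{29}\right)^{2}}{-23022 - -20188} = 32413 \left(- \frac{1}{38664}\right) + \frac{\left(- \frac{182}{29}\right)^{2}}{-23022 + 20188} = - \frac{32413}{38664} + \frac{33124}{841 \left(-2834\right)} = - \frac{32413}{38664} + \frac{33124}{841} \left(- \frac{1}{2834}\right) = - \frac{32413}{38664} - \frac{1274}{91669} = - \frac{3020525233}{3544290216}$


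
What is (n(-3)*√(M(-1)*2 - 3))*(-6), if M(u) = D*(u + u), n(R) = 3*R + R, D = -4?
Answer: 72*√13 ≈ 259.60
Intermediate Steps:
n(R) = 4*R
M(u) = -8*u (M(u) = -4*(u + u) = -8*u)
(n(-3)*√(M(-1)*2 - 3))*(-6) = ((4*(-3))*√(-8*(-1)*2 - 3))*(-6) = -12*√(8*2 - 3)*(-6) = -12*√(16 - 3)*(-6) = -12*√13*(-6) = 72*√13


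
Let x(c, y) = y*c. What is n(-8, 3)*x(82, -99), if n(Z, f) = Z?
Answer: 64944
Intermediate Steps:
x(c, y) = c*y
n(-8, 3)*x(82, -99) = -656*(-99) = -8*(-8118) = 64944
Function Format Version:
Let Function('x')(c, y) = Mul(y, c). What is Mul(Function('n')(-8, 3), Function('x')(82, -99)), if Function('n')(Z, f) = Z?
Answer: 64944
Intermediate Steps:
Function('x')(c, y) = Mul(c, y)
Mul(Function('n')(-8, 3), Function('x')(82, -99)) = Mul(-8, Mul(82, -99)) = Mul(-8, -8118) = 64944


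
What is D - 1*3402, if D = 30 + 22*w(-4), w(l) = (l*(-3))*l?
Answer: -4428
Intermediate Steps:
w(l) = -3*l² (w(l) = (-3*l)*l = -3*l²)
D = -1026 (D = 30 + 22*(-3*(-4)²) = 30 + 22*(-3*16) = 30 + 22*(-48) = 30 - 1056 = -1026)
D - 1*3402 = -1026 - 1*3402 = -1026 - 3402 = -4428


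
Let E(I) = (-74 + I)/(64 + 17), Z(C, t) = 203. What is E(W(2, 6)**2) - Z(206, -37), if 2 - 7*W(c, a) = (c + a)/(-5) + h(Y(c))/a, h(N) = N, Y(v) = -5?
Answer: -14864939/72900 ≈ -203.91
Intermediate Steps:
W(c, a) = 2/7 + a/35 + c/35 + 5/(7*a) (W(c, a) = 2/7 - ((c + a)/(-5) - 5/a)/7 = 2/7 - ((a + c)*(-1/5) - 5/a)/7 = 2/7 - ((-a/5 - c/5) - 5/a)/7 = 2/7 - (-5/a - a/5 - c/5)/7 = 2/7 + (a/35 + c/35 + 5/(7*a)) = 2/7 + a/35 + c/35 + 5/(7*a))
E(I) = -74/81 + I/81 (E(I) = (-74 + I)/81 = (-74 + I)*(1/81) = -74/81 + I/81)
E(W(2, 6)**2) - Z(206, -37) = (-74/81 + ((1/35)*(25 + 6*(10 + 6 + 2))/6)**2/81) - 1*203 = (-74/81 + ((1/35)*(1/6)*(25 + 6*18))**2/81) - 203 = (-74/81 + ((1/35)*(1/6)*(25 + 108))**2/81) - 203 = (-74/81 + ((1/35)*(1/6)*133)**2/81) - 203 = (-74/81 + (19/30)**2/81) - 203 = (-74/81 + (1/81)*(361/900)) - 203 = (-74/81 + 361/72900) - 203 = -66239/72900 - 203 = -14864939/72900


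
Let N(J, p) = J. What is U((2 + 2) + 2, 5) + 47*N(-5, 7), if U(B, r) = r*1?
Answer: -230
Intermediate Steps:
U(B, r) = r
U((2 + 2) + 2, 5) + 47*N(-5, 7) = 5 + 47*(-5) = 5 - 235 = -230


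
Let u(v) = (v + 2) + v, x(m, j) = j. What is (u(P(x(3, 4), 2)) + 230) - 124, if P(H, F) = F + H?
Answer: 120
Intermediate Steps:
u(v) = 2 + 2*v (u(v) = (2 + v) + v = 2 + 2*v)
(u(P(x(3, 4), 2)) + 230) - 124 = ((2 + 2*(2 + 4)) + 230) - 124 = ((2 + 2*6) + 230) - 124 = ((2 + 12) + 230) - 124 = (14 + 230) - 124 = 244 - 124 = 120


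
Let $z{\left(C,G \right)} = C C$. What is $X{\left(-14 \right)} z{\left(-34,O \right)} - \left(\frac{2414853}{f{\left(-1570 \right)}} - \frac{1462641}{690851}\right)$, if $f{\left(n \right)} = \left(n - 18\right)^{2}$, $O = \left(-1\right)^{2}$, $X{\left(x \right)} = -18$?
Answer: $- \frac{36248623866552351}{1742149364144} \approx -20807.0$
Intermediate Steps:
$O = 1$
$z{\left(C,G \right)} = C^{2}$
$f{\left(n \right)} = \left(-18 + n\right)^{2}$
$X{\left(-14 \right)} z{\left(-34,O \right)} - \left(\frac{2414853}{f{\left(-1570 \right)}} - \frac{1462641}{690851}\right) = - 18 \left(-34\right)^{2} - \left(\frac{2414853}{\left(-18 - 1570\right)^{2}} - \frac{1462641}{690851}\right) = \left(-18\right) 1156 - \left(\frac{2414853}{\left(-1588\right)^{2}} - \frac{1462641}{690851}\right) = -20808 - \left(\frac{2414853}{2521744} - \frac{1462641}{690851}\right) = -20808 - - \frac{2020102556001}{1742149364144} = -20808 + \frac{2020102556001}{1742149364144} = - \frac{36248623866552351}{1742149364144}$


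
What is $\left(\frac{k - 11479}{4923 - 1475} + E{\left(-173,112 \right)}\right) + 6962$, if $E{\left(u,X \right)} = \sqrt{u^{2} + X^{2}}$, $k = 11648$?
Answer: $\frac{24005145}{3448} + \sqrt{42473} \approx 7168.1$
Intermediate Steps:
$E{\left(u,X \right)} = \sqrt{X^{2} + u^{2}}$
$\left(\frac{k - 11479}{4923 - 1475} + E{\left(-173,112 \right)}\right) + 6962 = \left(\frac{11648 - 11479}{4923 - 1475} + \sqrt{112^{2} + \left(-173\right)^{2}}\right) + 6962 = \left(\frac{169}{3448} + \sqrt{12544 + 29929}\right) + 6962 = \left(169 \cdot \frac{1}{3448} + \sqrt{42473}\right) + 6962 = \left(\frac{169}{3448} + \sqrt{42473}\right) + 6962 = \frac{24005145}{3448} + \sqrt{42473}$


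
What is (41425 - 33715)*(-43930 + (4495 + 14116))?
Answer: -195209490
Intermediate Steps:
(41425 - 33715)*(-43930 + (4495 + 14116)) = 7710*(-43930 + 18611) = 7710*(-25319) = -195209490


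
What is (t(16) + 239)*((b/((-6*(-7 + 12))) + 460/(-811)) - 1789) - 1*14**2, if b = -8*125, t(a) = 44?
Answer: -1209712379/2433 ≈ -4.9721e+5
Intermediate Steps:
b = -1000
(t(16) + 239)*((b/((-6*(-7 + 12))) + 460/(-811)) - 1789) - 1*14**2 = (44 + 239)*((-1000*(-1/(6*(-7 + 12))) + 460/(-811)) - 1789) - 1*14**2 = 283*((-1000/((-6*5)) + 460*(-1/811)) - 1789) - 1*196 = 283*((-1000/(-30) - 460/811) - 1789) - 196 = 283*((-1000*(-1/30) - 460/811) - 1789) - 196 = 283*((100/3 - 460/811) - 1789) - 196 = 283*(79720/2433 - 1789) - 196 = 283*(-4272917/2433) - 196 = -1209235511/2433 - 196 = -1209712379/2433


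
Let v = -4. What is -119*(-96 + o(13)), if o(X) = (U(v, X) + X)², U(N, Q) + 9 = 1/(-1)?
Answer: 10353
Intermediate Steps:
U(N, Q) = -10 (U(N, Q) = -9 + 1/(-1) = -9 - 1 = -10)
o(X) = (-10 + X)²
-119*(-96 + o(13)) = -119*(-96 + (-10 + 13)²) = -119*(-96 + 3²) = -119*(-96 + 9) = -119*(-87) = 10353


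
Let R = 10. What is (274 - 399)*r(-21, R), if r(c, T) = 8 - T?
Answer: 250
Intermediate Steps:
(274 - 399)*r(-21, R) = (274 - 399)*(8 - 1*10) = -125*(8 - 10) = -125*(-2) = 250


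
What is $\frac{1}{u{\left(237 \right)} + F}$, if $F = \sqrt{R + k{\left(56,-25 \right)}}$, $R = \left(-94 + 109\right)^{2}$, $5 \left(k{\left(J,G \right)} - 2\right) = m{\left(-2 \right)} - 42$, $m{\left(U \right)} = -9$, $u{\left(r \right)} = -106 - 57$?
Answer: $- \frac{815}{131761} - \frac{2 \sqrt{1355}}{131761} \approx -0.0067442$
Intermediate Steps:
$u{\left(r \right)} = -163$
$k{\left(J,G \right)} = - \frac{41}{5}$ ($k{\left(J,G \right)} = 2 + \frac{-9 - 42}{5} = 2 + \frac{1}{5} \left(-51\right) = 2 - \frac{51}{5} = - \frac{41}{5}$)
$R = 225$ ($R = 15^{2} = 225$)
$F = \frac{2 \sqrt{1355}}{5}$ ($F = \sqrt{225 - \frac{41}{5}} = \sqrt{\frac{1084}{5}} = \frac{2 \sqrt{1355}}{5} \approx 14.724$)
$\frac{1}{u{\left(237 \right)} + F} = \frac{1}{-163 + \frac{2 \sqrt{1355}}{5}}$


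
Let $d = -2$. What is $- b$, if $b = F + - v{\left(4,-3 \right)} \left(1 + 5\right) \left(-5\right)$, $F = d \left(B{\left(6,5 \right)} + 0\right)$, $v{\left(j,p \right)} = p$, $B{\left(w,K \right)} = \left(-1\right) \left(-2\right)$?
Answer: $94$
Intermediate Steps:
$B{\left(w,K \right)} = 2$
$F = -4$ ($F = - 2 \left(2 + 0\right) = \left(-2\right) 2 = -4$)
$b = -94$ ($b = -4 + \left(-1\right) \left(-3\right) \left(1 + 5\right) \left(-5\right) = -4 + 3 \cdot 6 \left(-5\right) = -4 + 3 \left(-30\right) = -4 - 90 = -94$)
$- b = \left(-1\right) \left(-94\right) = 94$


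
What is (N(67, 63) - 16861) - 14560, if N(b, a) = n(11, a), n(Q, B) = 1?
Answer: -31420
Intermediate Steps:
N(b, a) = 1
(N(67, 63) - 16861) - 14560 = (1 - 16861) - 14560 = -16860 - 14560 = -31420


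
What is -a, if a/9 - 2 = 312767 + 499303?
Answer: -7308648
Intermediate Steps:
a = 7308648 (a = 18 + 9*(312767 + 499303) = 18 + 9*812070 = 18 + 7308630 = 7308648)
-a = -1*7308648 = -7308648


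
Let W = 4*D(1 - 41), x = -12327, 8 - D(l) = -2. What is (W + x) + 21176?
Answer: 8889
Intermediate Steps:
D(l) = 10 (D(l) = 8 - 1*(-2) = 8 + 2 = 10)
W = 40 (W = 4*10 = 40)
(W + x) + 21176 = (40 - 12327) + 21176 = -12287 + 21176 = 8889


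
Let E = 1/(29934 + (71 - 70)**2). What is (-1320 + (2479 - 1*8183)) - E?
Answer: -210263441/29935 ≈ -7024.0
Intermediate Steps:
E = 1/29935 (E = 1/(29934 + 1**2) = 1/(29934 + 1) = 1/29935 ≈ 3.3406e-5)
(-1320 + (2479 - 1*8183)) - E = (-1320 + (2479 - 1*8183)) - 1*1/29935 = (-1320 + (2479 - 8183)) - 1/29935 = (-1320 - 5704) - 1/29935 = -7024 - 1/29935 = -210263441/29935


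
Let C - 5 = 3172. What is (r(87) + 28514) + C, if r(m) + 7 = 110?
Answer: 31794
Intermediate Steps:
C = 3177 (C = 5 + 3172 = 3177)
r(m) = 103 (r(m) = -7 + 110 = 103)
(r(87) + 28514) + C = (103 + 28514) + 3177 = 28617 + 3177 = 31794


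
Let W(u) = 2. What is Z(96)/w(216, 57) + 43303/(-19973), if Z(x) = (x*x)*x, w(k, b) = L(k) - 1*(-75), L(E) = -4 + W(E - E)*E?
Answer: 17649050719/10046419 ≈ 1756.8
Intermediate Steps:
L(E) = -4 + 2*E
w(k, b) = 71 + 2*k (w(k, b) = (-4 + 2*k) - 1*(-75) = (-4 + 2*k) + 75 = 71 + 2*k)
Z(x) = x³ (Z(x) = x²*x = x³)
Z(96)/w(216, 57) + 43303/(-19973) = 96³/(71 + 2*216) + 43303/(-19973) = 884736/(71 + 432) + 43303*(-1/19973) = 884736/503 - 43303/19973 = 17649050719/10046419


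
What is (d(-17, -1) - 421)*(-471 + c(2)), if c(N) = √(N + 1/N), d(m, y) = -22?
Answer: 208653 - 443*√10/2 ≈ 2.0795e+5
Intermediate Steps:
(d(-17, -1) - 421)*(-471 + c(2)) = (-22 - 421)*(-471 + √(2 + 1/2)) = -443*(-471 + √(2 + ½)) = -443*(-471 + √(5/2)) = -443*(-471 + √10/2) = 208653 - 443*√10/2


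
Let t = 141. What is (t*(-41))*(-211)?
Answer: 1219791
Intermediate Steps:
(t*(-41))*(-211) = (141*(-41))*(-211) = -5781*(-211) = 1219791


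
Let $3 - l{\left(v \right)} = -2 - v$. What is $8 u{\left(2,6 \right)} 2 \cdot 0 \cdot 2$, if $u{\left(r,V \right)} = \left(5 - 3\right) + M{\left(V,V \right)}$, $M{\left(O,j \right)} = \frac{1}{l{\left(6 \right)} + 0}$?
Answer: $0$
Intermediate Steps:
$l{\left(v \right)} = 5 + v$ ($l{\left(v \right)} = 3 - \left(-2 - v\right) = 3 + \left(2 + v\right) = 5 + v$)
$M{\left(O,j \right)} = \frac{1}{11}$ ($M{\left(O,j \right)} = \frac{1}{\left(5 + 6\right) + 0} = \frac{1}{11 + 0} = \frac{1}{11}$)
$u{\left(r,V \right)} = \frac{23}{11}$ ($u{\left(r,V \right)} = \left(5 - 3\right) + \frac{1}{11} = 2 + \frac{1}{11} = \frac{23}{11}$)
$8 u{\left(2,6 \right)} 2 \cdot 0 \cdot 2 = 8 \cdot \frac{23}{11} \cdot 2 \cdot 0 \cdot 2 = \frac{184 \cdot 0 \cdot 2}{11} = \frac{184}{11} \cdot 0 = 0$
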